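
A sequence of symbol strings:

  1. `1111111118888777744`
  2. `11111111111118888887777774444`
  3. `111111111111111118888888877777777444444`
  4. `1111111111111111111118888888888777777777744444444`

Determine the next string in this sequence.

11111111111111111111111118888888888887777777777774444444444

The n-th term is 4n+1 1's then 2n 8's then 2n 7's then 2n-2 4's, where the shown terms are n = 2, 3, 4, 5.
Setting n = 6 gives 25, 12, 12, 10 characters in each block.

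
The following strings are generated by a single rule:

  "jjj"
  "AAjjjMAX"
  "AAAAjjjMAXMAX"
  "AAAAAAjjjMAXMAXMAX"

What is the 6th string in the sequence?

Each term wraps the previous one in AA on the left and MAX on the right.
From AAAAAAjjjMAXMAXMAX, 2 further steps: AAAAAAjjjMAXMAXMAX → AAAAAAAAjjjMAXMAXMAXMAX → (answer).

AAAAAAAAAAjjjMAXMAXMAXMAXMAX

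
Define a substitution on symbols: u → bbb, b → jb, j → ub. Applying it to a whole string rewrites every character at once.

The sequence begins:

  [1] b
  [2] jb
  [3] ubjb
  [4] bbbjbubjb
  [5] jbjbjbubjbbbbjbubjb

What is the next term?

Replace each of the 19 characters of jbjbjbubjbbbbjbubjb in place — ub jb ub jb ub jb bbb jb ub jb jb jb jb ub jb bbb jb ub jb — and concatenate.

ubjbubjbubjbbbbjbubjbjbjbjbubjbbbbjbubjb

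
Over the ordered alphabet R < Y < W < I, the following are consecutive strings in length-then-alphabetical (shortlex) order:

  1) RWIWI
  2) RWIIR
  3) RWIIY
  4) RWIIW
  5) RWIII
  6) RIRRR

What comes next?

Treat RIRRR as a base-4 numeral over the given alphabet and add one, carrying through any trailing I's.

RIRRY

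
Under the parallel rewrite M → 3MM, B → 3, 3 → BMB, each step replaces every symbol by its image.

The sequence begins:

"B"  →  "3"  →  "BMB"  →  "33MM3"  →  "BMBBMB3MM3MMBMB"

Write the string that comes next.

33MM333MM3BMB3MM3MMBMB3MM3MM33MM3

φ(BMBBMB3MM3MMBMB) expands symbol-by-symbol to 3 3MM 3 3 3MM 3 BMB 3MM 3MM BMB 3MM 3MM 3 3MM 3; joining the 15 pieces gives the next term.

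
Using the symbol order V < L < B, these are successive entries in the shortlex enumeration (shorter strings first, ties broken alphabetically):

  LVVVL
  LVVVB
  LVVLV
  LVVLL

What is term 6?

LVVBV

Continuing the enumeration 2 steps past LVVLL: LVVLL → LVVLB → (answer).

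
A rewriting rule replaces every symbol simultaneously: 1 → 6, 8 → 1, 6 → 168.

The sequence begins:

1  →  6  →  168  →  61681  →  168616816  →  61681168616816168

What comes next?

1686168166168116861681616861681

Replace each of the 17 characters of 61681168616816168 in place — 168 6 168 1 6 6 168 1 168 6 168 1 6 168 6 168 1 — and concatenate.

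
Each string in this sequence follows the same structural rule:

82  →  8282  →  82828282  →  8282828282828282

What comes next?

Every step duplicates the string.
Doubling 8282828282828282:

82828282828282828282828282828282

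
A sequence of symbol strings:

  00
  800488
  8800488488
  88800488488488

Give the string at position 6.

8888800488488488488488

s(k+1) = 8·s(k)·488, so each term gains 8 as a prefix and 488 as a suffix.
From 88800488488488, 2 further steps: 88800488488488 → 888800488488488488 → (answer).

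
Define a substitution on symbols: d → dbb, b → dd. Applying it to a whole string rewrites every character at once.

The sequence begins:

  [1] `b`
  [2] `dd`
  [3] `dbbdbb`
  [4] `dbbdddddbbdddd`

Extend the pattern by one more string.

Rewriting the 14 symbols of dbbdddddbbdddd one by one yields dbb dd dd dbb dbb dbb dbb dbb dd dd dbb dbb dbb dbb; concatenated:

dbbdddddbbdbbdbbdbbdbbdddddbbdbbdbbdbb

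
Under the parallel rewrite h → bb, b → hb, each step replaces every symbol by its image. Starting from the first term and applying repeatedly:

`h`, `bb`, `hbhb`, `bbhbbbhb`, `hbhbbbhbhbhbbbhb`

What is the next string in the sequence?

Replace each of the 16 characters of hbhbbbhbhbhbbbhb in place — bb hb bb hb hb hb bb hb bb hb bb hb hb hb bb hb — and concatenate.

bbhbbbhbhbhbbbhbbbhbbbhbhbhbbbhb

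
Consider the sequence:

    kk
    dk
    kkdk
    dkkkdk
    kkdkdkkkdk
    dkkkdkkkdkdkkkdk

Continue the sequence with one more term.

Each term (from the third on) is the two preceding terms concatenated in order: term 3 = kk·dk = kkdk.
Continuing: kkdkdkkkdk · dkkkdkkkdkdkkkdk gives term 7.

kkdkdkkkdkdkkkdkkkdkdkkkdk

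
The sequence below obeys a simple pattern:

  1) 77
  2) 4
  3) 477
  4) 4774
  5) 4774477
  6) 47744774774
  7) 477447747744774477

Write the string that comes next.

47744774774477447747744774774

Each term (from the third on) is the previous term followed by the one before it: term 3 = 4·77 = 477.
So term 8 is 477447747744774477·47744774774.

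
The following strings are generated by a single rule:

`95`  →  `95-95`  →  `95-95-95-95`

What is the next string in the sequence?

95-95-95-95-95-95-95-95

Each string is two copies of the previous one joined by '-'.
So the next term is two copies of 95-95-95-95 with '-' between the halves.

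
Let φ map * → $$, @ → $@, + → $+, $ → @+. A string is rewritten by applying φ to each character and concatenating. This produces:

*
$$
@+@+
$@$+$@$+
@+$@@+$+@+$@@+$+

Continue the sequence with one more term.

$@$+@+$@$@$+@+$+$@$+@+$@$@$+@+$+

Applying the rule to each of the 16 symbols of @+$@@+$+@+$@@+$+ gives the pieces $@ $+ @+ $@ $@ $+ @+ $+ $@ $+ @+ $@ $@ $+ @+ $+, which concatenate to the answer.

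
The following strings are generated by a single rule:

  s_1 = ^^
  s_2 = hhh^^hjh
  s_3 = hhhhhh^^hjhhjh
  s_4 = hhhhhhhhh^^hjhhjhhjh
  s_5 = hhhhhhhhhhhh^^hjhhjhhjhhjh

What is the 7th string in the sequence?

Each term wraps the previous one in hhh on the left and hjh on the right.
From hhhhhhhhhhhh^^hjhhjhhjhhjh, 2 further steps: hhhhhhhhhhhh^^hjhhjhhjhhjh → hhhhhhhhhhhhhhh^^hjhhjhhjhhjhhjh → (answer).

hhhhhhhhhhhhhhhhhh^^hjhhjhhjhhjhhjhhjh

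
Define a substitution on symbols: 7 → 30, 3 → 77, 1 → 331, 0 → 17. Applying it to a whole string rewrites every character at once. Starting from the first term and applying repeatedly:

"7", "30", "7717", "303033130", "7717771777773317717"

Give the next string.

303033130303033130303030307777331303033130

Applying the rule to each of the 19 symbols of 7717771777773317717 gives the pieces 30 30 331 30 30 30 331 30 30 30 30 30 77 77 331 30 30 331 30, which concatenate to the answer.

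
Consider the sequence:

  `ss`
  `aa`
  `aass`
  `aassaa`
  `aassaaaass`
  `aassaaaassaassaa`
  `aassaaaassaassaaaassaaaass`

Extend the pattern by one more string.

aassaaaassaassaaaassaaaassaassaaaassaassaa

This is a Fibonacci-style word recurrence s(k) = s(k−1)·s(k−2): e.g. aa·ss = aass.
So term 8 is aassaaaassaassaaaassaaaass·aassaaaassaassaa.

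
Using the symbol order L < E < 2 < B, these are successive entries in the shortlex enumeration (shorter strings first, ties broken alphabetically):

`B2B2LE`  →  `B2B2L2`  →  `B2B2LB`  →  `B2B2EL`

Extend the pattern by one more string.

Treat B2B2EL as a base-4 numeral over the given alphabet and add one, carrying through any trailing B's.

B2B2EE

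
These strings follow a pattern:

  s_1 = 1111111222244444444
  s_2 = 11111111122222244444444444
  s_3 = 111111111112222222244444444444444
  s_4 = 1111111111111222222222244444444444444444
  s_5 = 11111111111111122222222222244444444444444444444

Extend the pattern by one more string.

111111111111111112222222222222244444444444444444444444

The n-th term is 2n+3 1's then 2n 2's then 3n+2 4's, where the shown terms are n = 2, 3, 4, 5, 6.
Setting n = 7 gives 17, 14, 23 characters in each block.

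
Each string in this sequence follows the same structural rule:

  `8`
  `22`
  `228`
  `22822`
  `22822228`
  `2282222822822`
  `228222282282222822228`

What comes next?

Each term (from the third on) is the previous term followed by the one before it: term 3 = 22·8 = 228.
Continuing: 228222282282222822228 · 2282222822822 gives term 8.

2282222822822228222282282222822822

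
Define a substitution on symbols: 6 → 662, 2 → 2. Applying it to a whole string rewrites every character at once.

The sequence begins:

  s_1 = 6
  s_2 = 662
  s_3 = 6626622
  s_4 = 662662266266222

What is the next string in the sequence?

Rewriting the 15 symbols of 662662266266222 one by one yields 662 662 2 662 662 2 2 662 662 2 662 662 2 2 2; concatenated:

6626622662662226626622662662222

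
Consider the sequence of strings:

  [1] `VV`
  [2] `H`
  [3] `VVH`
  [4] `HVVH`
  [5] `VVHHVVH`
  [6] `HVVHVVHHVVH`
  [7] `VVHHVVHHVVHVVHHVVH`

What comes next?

This is a Fibonacci-style word recurrence s(k) = s(k−2)·s(k−1): e.g. VV·H = VVH.
The next term joins HVVHVVHHVVH and VVHHVVHHVVHVVHHVVH.

HVVHVVHHVVHVVHHVVHHVVHVVHHVVH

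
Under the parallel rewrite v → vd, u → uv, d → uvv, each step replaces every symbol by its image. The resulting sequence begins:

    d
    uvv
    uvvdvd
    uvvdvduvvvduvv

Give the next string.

Rewriting the 14 symbols of uvvdvduvvvduvv one by one yields uv vd vd uvv vd uvv uv vd vd vd uvv uv vd vd; concatenated:

uvvdvduvvvduvvuvvdvdvduvvuvvdvd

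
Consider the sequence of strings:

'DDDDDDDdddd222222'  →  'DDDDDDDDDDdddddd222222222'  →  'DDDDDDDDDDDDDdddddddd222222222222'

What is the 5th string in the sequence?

DDDDDDDDDDDDDDDDDDDdddddddddddd222222222222222222

The n-th term is 3n+1 D's then 2n d's then 3n 2's, where the shown terms are n = 2, 3, 4.
For term 5, n = 6, so the run lengths are 19, 12, 18.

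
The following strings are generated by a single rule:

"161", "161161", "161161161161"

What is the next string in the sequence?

s(k+1) = s(k)·s(k) — each term doubles the last.
Doubling 161161161161:

161161161161161161161161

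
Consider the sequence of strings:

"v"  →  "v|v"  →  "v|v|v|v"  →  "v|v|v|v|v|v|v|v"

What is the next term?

s(k+1) = s(k)·|·s(k) — each term doubles the last with '|' between the halves.
Doubling v|v|v|v|v|v|v|v with '|' between the halves:

v|v|v|v|v|v|v|v|v|v|v|v|v|v|v|v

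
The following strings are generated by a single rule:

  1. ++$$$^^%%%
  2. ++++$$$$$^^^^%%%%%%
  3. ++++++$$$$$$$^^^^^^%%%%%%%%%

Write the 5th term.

++++++++++$$$$$$$$$$$^^^^^^^^^^%%%%%%%%%%%%%%%

Each string has the form +^{2n} $^{2n+1} ^^{2n} %^{3n} (n = 1, 2, …).
At n = 5 the blocks have lengths 10, 11, 10, 15.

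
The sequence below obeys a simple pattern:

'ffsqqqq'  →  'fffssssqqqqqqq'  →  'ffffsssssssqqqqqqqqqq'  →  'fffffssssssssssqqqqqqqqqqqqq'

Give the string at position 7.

The n-th term is n+1 f's then 3n-2 s's then 3n+1 q's (n = 1, 2, …).
For term 7, n = 7, so the run lengths are 8, 19, 22.

ffffffffsssssssssssssssssssqqqqqqqqqqqqqqqqqqqqqq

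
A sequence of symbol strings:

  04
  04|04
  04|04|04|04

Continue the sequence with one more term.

04|04|04|04|04|04|04|04

Every step duplicates the string with '|' between the halves.
So the next term is two copies of 04|04|04|04 with '|' between the halves.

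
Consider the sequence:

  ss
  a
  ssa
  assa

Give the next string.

ssaassa

From term 3 onward, concatenate the second-to-last term with the last: ss·a = ssa, a·ssa = assa, …
The next term joins ssa and assa.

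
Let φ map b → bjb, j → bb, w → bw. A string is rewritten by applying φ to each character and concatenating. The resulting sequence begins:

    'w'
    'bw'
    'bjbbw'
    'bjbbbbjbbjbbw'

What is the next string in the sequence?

Applying the rule to each of the 13 symbols of bjbbbbjbbjbbw gives the pieces bjb bb bjb bjb bjb bjb bb bjb bjb bb bjb bjb bw, which concatenate to the answer.

bjbbbbjbbjbbjbbjbbbbjbbjbbbbjbbjbbw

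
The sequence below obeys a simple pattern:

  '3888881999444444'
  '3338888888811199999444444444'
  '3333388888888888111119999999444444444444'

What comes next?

Each string has the form 3^{2n-1} 8^{3n+2} 1^{2n-1} 9^{2n+1} 4^{3n+3} (n = 1, 2, …).
Setting n = 4 gives 7, 14, 7, 9, 15 characters in each block.

3333333888888888888881111111999999999444444444444444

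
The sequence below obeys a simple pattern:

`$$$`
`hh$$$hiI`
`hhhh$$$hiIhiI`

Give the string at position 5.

Each term wraps the previous one in hh on the left and hiI on the right.
From hhhh$$$hiIhiI, 2 further steps: hhhh$$$hiIhiI → hhhhhh$$$hiIhiIhiI → (answer).

hhhhhhhh$$$hiIhiIhiIhiI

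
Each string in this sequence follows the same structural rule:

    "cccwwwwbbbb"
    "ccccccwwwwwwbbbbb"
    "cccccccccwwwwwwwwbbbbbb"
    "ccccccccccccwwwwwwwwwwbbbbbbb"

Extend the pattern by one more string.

Reading off run lengths: c runs 3, 6, 9, 12; w runs 4, 6, 8, 10; b runs 4, 5, 6, 7 — each is linear in n (n = 1, 2, …).
Setting n = 5 gives 15, 12, 8 characters in each block.

cccccccccccccccwwwwwwwwwwwwbbbbbbbb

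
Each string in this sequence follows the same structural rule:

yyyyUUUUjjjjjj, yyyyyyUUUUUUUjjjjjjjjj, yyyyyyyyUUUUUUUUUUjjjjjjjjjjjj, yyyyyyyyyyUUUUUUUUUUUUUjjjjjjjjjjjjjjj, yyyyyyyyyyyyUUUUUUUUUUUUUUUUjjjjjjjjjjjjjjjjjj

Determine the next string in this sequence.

Term n consists of 2n+2 y's, followed by 3n+1 U's, followed by 3n+3 j's (n = 1, 2, …).
For the next term, n = 6, so the run lengths are 14, 19, 21.

yyyyyyyyyyyyyyUUUUUUUUUUUUUUUUUUUjjjjjjjjjjjjjjjjjjjjj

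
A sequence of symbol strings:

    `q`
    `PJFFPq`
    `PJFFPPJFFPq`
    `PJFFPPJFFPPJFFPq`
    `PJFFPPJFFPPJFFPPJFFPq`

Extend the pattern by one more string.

PJFFPPJFFPPJFFPPJFFPPJFFPq

The strings grow by a fixed prefix PJFFP each time.
One more step from PJFFPPJFFPPJFFPPJFFPq gives the answer.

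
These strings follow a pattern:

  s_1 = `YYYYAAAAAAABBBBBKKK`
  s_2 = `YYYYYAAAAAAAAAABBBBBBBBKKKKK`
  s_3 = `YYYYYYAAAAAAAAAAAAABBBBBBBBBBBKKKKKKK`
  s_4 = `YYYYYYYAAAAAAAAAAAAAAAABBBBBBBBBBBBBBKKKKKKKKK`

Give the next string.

Each string has the form Y^{n+2} A^{3n+1} B^{3n-1} K^{2n-1}, where the shown terms are n = 2, 3, 4, 5.
Setting n = 6 gives 8, 19, 17, 11 characters in each block.

YYYYYYYYAAAAAAAAAAAAAAAAAAABBBBBBBBBBBBBBBBBKKKKKKKKKKK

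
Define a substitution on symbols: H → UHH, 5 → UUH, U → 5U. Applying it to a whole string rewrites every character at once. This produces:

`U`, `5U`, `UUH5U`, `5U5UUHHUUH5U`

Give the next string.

UUH5UUUH5U5UUHHUHH5U5UUHHUUH5U

Apply φ to 5U5UUHHUUH5U symbol by symbol: 5→UUH, U→5U, 5→UUH, U→5U, U→5U, H→UHH, H→UHH, U→5U, U→5U, H→UHH, 5→UUH, U→5U; joined: UUH 5U UUH 5U 5U UHH UHH 5U 5U UHH UUH 5U.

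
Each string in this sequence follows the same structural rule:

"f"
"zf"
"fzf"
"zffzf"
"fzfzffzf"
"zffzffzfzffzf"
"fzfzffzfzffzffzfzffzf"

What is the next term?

Each term (from the third on) is the two preceding terms concatenated in order: term 3 = f·zf = fzf.
Continuing: zffzffzfzffzf · fzfzffzfzffzffzfzffzf gives term 8.

zffzffzfzffzffzfzffzfzffzffzfzffzf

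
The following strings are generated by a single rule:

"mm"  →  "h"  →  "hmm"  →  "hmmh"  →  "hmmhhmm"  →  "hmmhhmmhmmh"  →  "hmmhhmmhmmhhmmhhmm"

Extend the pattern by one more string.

This is a Fibonacci-style word recurrence s(k) = s(k−1)·s(k−2): e.g. h·mm = hmm.
Continuing: hmmhhmmhmmhhmmhhmm · hmmhhmmhmmh gives term 8.

hmmhhmmhmmhhmmhhmmhmmhhmmhmmh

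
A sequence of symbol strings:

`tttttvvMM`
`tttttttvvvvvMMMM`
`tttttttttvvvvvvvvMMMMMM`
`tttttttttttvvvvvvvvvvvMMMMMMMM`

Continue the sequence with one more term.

tttttttttttttvvvvvvvvvvvvvvMMMMMMMMMM

Term n consists of 2n+3 t's, followed by 3n-1 v's, followed by 2n M's (n = 1, 2, …).
Setting n = 5 gives 13, 14, 10 characters in each block.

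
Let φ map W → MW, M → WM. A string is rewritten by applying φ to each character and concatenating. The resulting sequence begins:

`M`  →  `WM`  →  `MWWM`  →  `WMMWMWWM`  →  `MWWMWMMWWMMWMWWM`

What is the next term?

Rewriting the 16 symbols of MWWMWMMWWMMWMWWM one by one yields WM MW MW WM MW WM WM MW MW WM WM MW WM MW MW WM; concatenated:

WMMWMWWMMWWMWMMWMWWMWMMWWMMWMWWM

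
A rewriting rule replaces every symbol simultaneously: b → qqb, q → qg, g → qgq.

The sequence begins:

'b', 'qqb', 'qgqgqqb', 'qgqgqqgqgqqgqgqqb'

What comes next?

Applying the rule to each of the 17 symbols of qgqgqqgqgqqgqgqqb gives the pieces qg qgq qg qgq qg qg qgq qg qgq qg qg qgq qg qgq qg qg qqb, which concatenate to the answer.

qgqgqqgqgqqgqgqgqqgqgqqgqgqgqqgqgqqgqgqqb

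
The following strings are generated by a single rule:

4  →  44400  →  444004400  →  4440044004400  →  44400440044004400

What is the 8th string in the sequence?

Each term is the previous one with 4400 appended.
From 44400440044004400, 3 further steps: 44400440044004400 → 444004400440044004400 → 4440044004400440044004400 → (answer).

44400440044004400440044004400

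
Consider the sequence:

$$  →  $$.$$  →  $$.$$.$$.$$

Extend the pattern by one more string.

Every step duplicates the string with '.' between the halves.
Doubling $$.$$.$$.$$ with '.' between the halves:

$$.$$.$$.$$.$$.$$.$$.$$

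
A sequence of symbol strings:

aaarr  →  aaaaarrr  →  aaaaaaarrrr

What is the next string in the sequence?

aaaaaaaaarrrrr

Reading off run lengths: a runs 3, 5, 7; r runs 2, 3, 4 — each is linear in n (n = 1, 2, …).
At n = 4 the blocks have lengths 9, 5.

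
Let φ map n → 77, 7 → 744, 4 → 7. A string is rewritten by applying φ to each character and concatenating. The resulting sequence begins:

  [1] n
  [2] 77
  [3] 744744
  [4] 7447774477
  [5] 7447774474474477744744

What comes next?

Applying the rule to each of the 22 symbols of 7447774474474477744744 gives the pieces 744 7 7 744 744 744 7 7 744 7 7 744 7 7 744 744 744 7 7 744 7 7, which concatenate to the answer.

744777447447447774477744777447447447774477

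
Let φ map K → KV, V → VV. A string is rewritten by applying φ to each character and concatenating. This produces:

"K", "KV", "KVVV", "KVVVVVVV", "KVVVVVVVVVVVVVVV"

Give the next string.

Rewriting the 16 symbols of KVVVVVVVVVVVVVVV one by one yields KV VV VV VV VV VV VV VV VV VV VV VV VV VV VV VV; concatenated:

KVVVVVVVVVVVVVVVVVVVVVVVVVVVVVVV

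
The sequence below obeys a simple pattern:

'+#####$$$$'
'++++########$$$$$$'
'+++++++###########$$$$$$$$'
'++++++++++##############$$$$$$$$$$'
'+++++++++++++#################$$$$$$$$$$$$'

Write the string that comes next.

++++++++++++++++####################$$$$$$$$$$$$$$

Each string has the form +^{3n-2} #^{3n+2} $^{2n+2} (n = 1, 2, …).
At n = 6 the blocks have lengths 16, 20, 14.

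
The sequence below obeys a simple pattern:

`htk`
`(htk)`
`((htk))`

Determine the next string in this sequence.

(((htk)))

Every step adds ( to the front and ) to the end of the previous string.
So the next term is (·((htk))·).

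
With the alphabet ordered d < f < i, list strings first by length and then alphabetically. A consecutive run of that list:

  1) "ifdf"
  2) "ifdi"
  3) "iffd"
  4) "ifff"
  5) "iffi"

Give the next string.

Find the rightmost character of iffi below i, bump it to the next letter, and reset everything to its right to d.

ifid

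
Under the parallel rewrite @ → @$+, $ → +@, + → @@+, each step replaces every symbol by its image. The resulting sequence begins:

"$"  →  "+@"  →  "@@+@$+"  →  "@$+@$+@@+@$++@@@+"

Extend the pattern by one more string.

Replace each of the 17 characters of @$+@$+@@+@$++@@@+ in place — @$+ +@ @@+ @$+ +@ @@+ @$+ @$+ @@+ @$+ +@ @@+ @@+ @$+ @$+ @$+ @@+ — and concatenate.

@$++@@@+@$++@@@+@$+@$+@@+@$++@@@+@@+@$+@$+@$+@@+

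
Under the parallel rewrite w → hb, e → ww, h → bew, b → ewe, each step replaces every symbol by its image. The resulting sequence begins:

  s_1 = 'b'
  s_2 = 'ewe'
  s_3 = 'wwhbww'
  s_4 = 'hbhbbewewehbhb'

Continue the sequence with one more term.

bewewebeweweewewwhbwwhbwwbewewebewewe

Replace each of the 14 characters of hbhbbewewehbhb in place — bew ewe bew ewe ewe ww hb ww hb ww bew ewe bew ewe — and concatenate.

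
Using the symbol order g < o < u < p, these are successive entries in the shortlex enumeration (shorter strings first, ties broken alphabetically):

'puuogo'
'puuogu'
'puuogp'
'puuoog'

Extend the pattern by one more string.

puuooo

Find the rightmost character of puuoog below p, bump it to the next letter, and reset everything to its right to g.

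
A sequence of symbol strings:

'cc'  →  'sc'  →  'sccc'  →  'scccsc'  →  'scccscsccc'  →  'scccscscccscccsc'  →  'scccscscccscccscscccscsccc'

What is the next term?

scccscscccscccscscccscscccscccscscccscccsc

Each term (from the third on) is the previous term followed by the one before it: term 3 = sc·cc = sccc.
The next term joins scccscscccscccscscccscsccc and scccscscccscccsc.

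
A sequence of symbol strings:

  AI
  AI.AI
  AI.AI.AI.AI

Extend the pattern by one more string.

Each string is two copies of the previous one joined by '.'.
Doubling AI.AI.AI.AI with '.' between the halves:

AI.AI.AI.AI.AI.AI.AI.AI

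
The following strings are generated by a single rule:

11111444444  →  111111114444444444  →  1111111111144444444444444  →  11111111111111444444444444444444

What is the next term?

Each string has the form 1^{3n+2} 4^{4n+2} (n = 1, 2, …).
For the next term, n = 5, so the run lengths are 17, 22.

111111111111111114444444444444444444444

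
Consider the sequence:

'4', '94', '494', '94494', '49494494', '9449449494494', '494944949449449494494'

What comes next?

Each term (from the third on) is the two preceding terms concatenated in order: term 3 = 4·94 = 494.
The next term joins 9449449494494 and 494944949449449494494.

9449449494494494944949449449494494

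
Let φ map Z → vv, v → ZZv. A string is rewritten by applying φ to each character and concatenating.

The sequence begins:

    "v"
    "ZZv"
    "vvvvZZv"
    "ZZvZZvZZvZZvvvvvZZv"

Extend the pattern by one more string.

vvvvZZvvvvvZZvvvvvZZvvvvvZZvZZvZZvZZvZZvvvvvZZv

Applying the rule to each of the 19 symbols of ZZvZZvZZvZZvvvvvZZv gives the pieces vv vv ZZv vv vv ZZv vv vv ZZv vv vv ZZv ZZv ZZv ZZv ZZv vv vv ZZv, which concatenate to the answer.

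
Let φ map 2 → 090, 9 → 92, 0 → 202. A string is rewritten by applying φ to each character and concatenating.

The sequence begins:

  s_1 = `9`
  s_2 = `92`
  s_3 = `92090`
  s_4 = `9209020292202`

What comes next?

Rewriting the 13 symbols of 9209020292202 one by one yields 92 090 202 92 202 090 202 090 92 090 090 202 090; concatenated:

920902029220209020209092090090202090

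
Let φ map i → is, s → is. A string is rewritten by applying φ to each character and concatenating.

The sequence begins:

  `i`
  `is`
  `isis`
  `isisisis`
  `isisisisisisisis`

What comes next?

isisisisisisisisisisisisisisisis

φ(isisisisisisisis) expands symbol-by-symbol to is is is is is is is is is is is is is is is is; joining the 16 pieces gives the next term.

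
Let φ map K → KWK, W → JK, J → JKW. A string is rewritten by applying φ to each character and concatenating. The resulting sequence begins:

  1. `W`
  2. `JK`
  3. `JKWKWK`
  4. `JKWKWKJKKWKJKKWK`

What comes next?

Rewriting the 16 symbols of JKWKWKJKKWKJKKWK one by one yields JKW KWK JK KWK JK KWK JKW KWK KWK JK KWK JKW KWK KWK JK KWK; concatenated:

JKWKWKJKKWKJKKWKJKWKWKKWKJKKWKJKWKWKKWKJKKWK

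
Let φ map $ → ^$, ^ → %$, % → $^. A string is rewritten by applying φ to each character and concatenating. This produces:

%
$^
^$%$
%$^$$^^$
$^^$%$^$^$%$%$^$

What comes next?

Replace each of the 16 characters of $^^$%$^$^$%$%$^$ in place — ^$ %$ %$ ^$ $^ ^$ %$ ^$ %$ ^$ $^ ^$ $^ ^$ %$ ^$ — and concatenate.

^$%$%$^$$^^$%$^$%$^$$^^$$^^$%$^$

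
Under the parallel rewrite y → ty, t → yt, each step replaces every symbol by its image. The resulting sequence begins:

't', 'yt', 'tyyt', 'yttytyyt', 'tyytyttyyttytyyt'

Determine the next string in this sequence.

Rewriting the 16 symbols of tyytyttyyttytyyt one by one yields yt ty ty yt ty yt yt ty ty yt yt ty yt ty ty yt; concatenated:

yttytyyttyytyttytyytyttyyttytyyt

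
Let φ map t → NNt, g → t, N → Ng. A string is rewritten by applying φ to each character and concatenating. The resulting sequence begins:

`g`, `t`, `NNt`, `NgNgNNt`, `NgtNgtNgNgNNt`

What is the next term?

Rewriting the 13 symbols of NgtNgtNgNgNNt one by one yields Ng t NNt Ng t NNt Ng t Ng t Ng Ng NNt; concatenated:

NgtNNtNgtNNtNgtNgtNgNgNNt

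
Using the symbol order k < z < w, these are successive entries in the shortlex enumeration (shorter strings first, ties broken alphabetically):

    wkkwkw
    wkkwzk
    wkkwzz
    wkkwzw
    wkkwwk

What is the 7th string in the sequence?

wkkwww

Continuing the enumeration 2 steps past wkkwwk: wkkwwk → wkkwwz → (answer).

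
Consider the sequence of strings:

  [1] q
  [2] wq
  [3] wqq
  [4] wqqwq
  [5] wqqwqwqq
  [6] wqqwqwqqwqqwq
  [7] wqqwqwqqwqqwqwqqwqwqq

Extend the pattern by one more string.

wqqwqwqqwqqwqwqqwqwqqwqqwqwqqwqqwq

This is a Fibonacci-style word recurrence s(k) = s(k−1)·s(k−2): e.g. wq·q = wqq.
The next term joins wqqwqwqqwqqwqwqqwqwqq and wqqwqwqqwqqwq.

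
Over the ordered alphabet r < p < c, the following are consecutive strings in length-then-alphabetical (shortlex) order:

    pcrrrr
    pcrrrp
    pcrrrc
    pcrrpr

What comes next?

pcrrpp

The successor of pcrrpr increments the rightmost position that isn't already c and resets every position after it to r.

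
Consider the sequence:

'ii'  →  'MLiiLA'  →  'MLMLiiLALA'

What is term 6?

s(k+1) = ML·s(k)·LA, so each term gains ML as a prefix and LA as a suffix.
From MLMLiiLALA, 3 further steps: MLMLiiLALA → MLMLMLiiLALALA → MLMLMLMLiiLALALALA → (answer).

MLMLMLMLMLiiLALALALALA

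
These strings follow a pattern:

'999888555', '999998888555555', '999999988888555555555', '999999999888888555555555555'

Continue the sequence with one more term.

999999999998888888555555555555555

Each string has the form 9^{2n+1} 8^{n+2} 5^{3n} (n = 1, 2, …).
Setting n = 5 gives 11, 7, 15 characters in each block.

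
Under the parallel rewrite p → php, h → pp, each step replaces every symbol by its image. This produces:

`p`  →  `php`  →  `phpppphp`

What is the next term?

phpppphpphpphpphpppphp

Expanding phpppphp: p→php, h→pp, p→php, p→php, p→php, p→php, h→pp, p→php. Concatenated: php pp php php php php pp php.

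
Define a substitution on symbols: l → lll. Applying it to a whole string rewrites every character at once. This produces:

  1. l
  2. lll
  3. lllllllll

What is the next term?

Expanding lllllllll: l→lll, l→lll, l→lll, l→lll, l→lll, l→lll, l→lll, l→lll, l→lll. Concatenated: lll lll lll lll lll lll lll lll lll.

lllllllllllllllllllllllllll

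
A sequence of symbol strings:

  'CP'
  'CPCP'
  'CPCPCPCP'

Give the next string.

Every step duplicates the string.
Doubling CPCPCPCP:

CPCPCPCPCPCPCPCP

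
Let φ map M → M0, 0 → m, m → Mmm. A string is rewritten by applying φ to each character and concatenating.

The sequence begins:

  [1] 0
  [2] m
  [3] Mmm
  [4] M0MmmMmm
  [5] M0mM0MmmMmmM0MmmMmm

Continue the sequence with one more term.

M0mMmmM0mM0MmmMmmM0MmmMmmM0mM0MmmMmmM0MmmMmm

Replace each of the 19 characters of M0mM0MmmMmmM0MmmMmm in place — M0 m Mmm M0 m M0 Mmm Mmm M0 Mmm Mmm M0 m M0 Mmm Mmm M0 Mmm Mmm — and concatenate.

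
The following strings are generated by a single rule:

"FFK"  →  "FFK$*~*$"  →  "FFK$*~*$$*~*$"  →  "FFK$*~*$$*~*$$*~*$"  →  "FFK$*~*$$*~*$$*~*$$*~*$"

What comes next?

FFK$*~*$$*~*$$*~*$$*~*$$*~*$

Each term is the previous one with $*~*$ appended.
So the next term is FFK$*~*$$*~*$$*~*$$*~*$·$*~*$.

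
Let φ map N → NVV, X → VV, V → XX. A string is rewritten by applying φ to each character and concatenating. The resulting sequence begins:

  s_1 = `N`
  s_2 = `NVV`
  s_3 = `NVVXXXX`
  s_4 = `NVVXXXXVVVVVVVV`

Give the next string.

Applying the rule to each of the 15 symbols of NVVXXXXVVVVVVVV gives the pieces NVV XX XX VV VV VV VV XX XX XX XX XX XX XX XX, which concatenate to the answer.

NVVXXXXVVVVVVVVXXXXXXXXXXXXXXXX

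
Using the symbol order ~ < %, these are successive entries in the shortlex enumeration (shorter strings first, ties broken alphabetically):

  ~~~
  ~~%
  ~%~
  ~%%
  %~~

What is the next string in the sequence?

%~%

Find the rightmost character of %~~ below %, bump it to the next letter, and reset everything to its right to ~.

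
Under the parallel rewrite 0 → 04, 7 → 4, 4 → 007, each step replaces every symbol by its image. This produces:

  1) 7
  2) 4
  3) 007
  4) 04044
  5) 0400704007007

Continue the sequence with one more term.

0400704044040070404404044

φ(0400704007007) expands symbol-by-symbol to 04 007 04 04 4 04 007 04 04 4 04 04 4; joining the 13 pieces gives the next term.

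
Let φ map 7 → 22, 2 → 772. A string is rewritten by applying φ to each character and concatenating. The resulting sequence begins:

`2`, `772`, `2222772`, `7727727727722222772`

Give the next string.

22227722222772222277222227727727727727722222772

Replace each of the 19 characters of 7727727727722222772 in place — 22 22 772 22 22 772 22 22 772 22 22 772 772 772 772 772 22 22 772 — and concatenate.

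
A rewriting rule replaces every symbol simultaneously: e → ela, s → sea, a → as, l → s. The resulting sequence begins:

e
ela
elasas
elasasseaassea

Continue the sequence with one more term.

Replace each of the 14 characters of elasasseaassea in place — ela s as sea as sea sea ela as as sea sea ela as — and concatenate.

elasasseaasseaseaelaasasseaseaelaas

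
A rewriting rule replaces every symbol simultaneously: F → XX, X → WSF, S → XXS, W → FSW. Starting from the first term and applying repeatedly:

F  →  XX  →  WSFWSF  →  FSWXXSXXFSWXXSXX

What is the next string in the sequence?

XXXXSFSWWSFWSFXXSWSFWSFXXXXSFSWWSFWSFXXSWSFWSF

Replace each of the 16 characters of FSWXXSXXFSWXXSXX in place — XX XXS FSW WSF WSF XXS WSF WSF XX XXS FSW WSF WSF XXS WSF WSF — and concatenate.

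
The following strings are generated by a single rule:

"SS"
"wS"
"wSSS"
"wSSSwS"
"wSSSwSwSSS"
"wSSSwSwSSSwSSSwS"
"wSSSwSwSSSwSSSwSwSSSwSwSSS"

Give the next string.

wSSSwSwSSSwSSSwSwSSSwSwSSSwSSSwSwSSSwSSSwS

This is a Fibonacci-style word recurrence s(k) = s(k−1)·s(k−2): e.g. wS·SS = wSSS.
The next term joins wSSSwSwSSSwSSSwSwSSSwSwSSS and wSSSwSwSSSwSSSwS.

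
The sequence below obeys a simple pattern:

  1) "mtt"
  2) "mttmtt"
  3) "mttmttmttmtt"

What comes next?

s(k+1) = s(k)·s(k) — each term doubles the last.
One more doubling of mttmttmttmtt gives the answer.

mttmttmttmttmttmttmttmtt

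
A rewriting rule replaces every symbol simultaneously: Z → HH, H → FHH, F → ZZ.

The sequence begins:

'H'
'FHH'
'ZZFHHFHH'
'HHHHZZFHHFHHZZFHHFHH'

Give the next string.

FHHFHHFHHFHHHHHHZZFHHFHHZZFHHFHHHHHHZZFHHFHHZZFHHFHH

Applying the rule to each of the 20 symbols of HHHHZZFHHFHHZZFHHFHH gives the pieces FHH FHH FHH FHH HH HH ZZ FHH FHH ZZ FHH FHH HH HH ZZ FHH FHH ZZ FHH FHH, which concatenate to the answer.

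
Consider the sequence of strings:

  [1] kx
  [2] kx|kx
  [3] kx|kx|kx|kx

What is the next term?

Every step duplicates the string with '|' between the halves.
Doubling kx|kx|kx|kx with '|' between the halves:

kx|kx|kx|kx|kx|kx|kx|kx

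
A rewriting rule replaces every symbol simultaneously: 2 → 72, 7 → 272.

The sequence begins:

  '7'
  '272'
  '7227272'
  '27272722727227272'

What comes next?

72272722727227272722727227272722727227272

φ(27272722727227272) expands symbol-by-symbol to 72 272 72 272 72 272 72 72 272 72 272 72 72 272 72 272 72; joining the 17 pieces gives the next term.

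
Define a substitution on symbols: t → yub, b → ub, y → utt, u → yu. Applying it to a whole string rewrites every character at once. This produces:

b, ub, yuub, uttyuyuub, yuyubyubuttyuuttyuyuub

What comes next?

φ(yuyubyubuttyuuttyuyuub) expands symbol-by-symbol to utt yu utt yu ub utt yu ub yu yub yub utt yu yu yub yub utt yu utt yu yu ub; joining the 22 pieces gives the next term.

uttyuuttyuubuttyuubyuyubyubuttyuyuyubyubuttyuuttyuyuub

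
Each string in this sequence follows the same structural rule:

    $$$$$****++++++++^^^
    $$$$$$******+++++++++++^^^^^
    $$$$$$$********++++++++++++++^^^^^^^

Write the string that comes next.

Each string has the form $^{n+3} *^{2n} +^{3n+2} ^^{2n-1}, where the shown terms are n = 2, 3, 4.
Setting n = 5 gives 8, 10, 17, 9 characters in each block.

$$$$$$$$**********+++++++++++++++++^^^^^^^^^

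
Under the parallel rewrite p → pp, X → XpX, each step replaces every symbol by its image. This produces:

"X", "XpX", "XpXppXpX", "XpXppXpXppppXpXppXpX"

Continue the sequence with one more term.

Applying the rule to each of the 20 symbols of XpXppXpXppppXpXppXpX gives the pieces XpX pp XpX pp pp XpX pp XpX pp pp pp pp XpX pp XpX pp pp XpX pp XpX, which concatenate to the answer.

XpXppXpXppppXpXppXpXppppppppXpXppXpXppppXpXppXpX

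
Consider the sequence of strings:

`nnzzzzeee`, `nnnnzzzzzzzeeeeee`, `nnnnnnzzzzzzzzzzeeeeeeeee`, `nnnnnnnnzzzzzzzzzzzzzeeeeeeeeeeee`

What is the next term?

nnnnnnnnnnzzzzzzzzzzzzzzzzeeeeeeeeeeeeeee

Term n consists of 2n n's, followed by 3n+1 z's, followed by 3n e's (n = 1, 2, …).
Setting n = 5 gives 10, 16, 15 characters in each block.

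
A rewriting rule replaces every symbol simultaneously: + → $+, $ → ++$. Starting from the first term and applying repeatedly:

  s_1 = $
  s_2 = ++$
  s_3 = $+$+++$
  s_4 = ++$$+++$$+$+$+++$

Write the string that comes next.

Rewriting the 17 symbols of ++$$+++$$+$+$+++$ one by one yields $+ $+ ++$ ++$ $+ $+ $+ ++$ ++$ $+ ++$ $+ ++$ $+ $+ $+ ++$; concatenated:

$+$+++$++$$+$+$+++$++$$+++$$+++$$+$+$+++$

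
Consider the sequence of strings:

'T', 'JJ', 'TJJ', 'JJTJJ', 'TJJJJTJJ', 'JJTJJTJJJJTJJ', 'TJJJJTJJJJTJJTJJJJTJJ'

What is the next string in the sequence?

JJTJJTJJJJTJJTJJJJTJJJJTJJTJJJJTJJ

This is a Fibonacci-style word recurrence s(k) = s(k−2)·s(k−1): e.g. T·JJ = TJJ.
So term 8 is JJTJJTJJJJTJJ·TJJJJTJJJJTJJTJJJJTJJ.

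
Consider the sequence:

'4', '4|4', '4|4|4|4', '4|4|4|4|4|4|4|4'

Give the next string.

Each string is two copies of the previous one joined by '|'.
So the next term is two copies of 4|4|4|4|4|4|4|4 with '|' between the halves.

4|4|4|4|4|4|4|4|4|4|4|4|4|4|4|4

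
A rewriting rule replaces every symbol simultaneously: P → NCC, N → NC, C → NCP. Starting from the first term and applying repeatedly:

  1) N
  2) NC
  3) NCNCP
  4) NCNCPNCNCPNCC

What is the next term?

NCNCPNCNCPNCCNCNCPNCNCPNCCNCNCPNCP

Replace each of the 13 characters of NCNCPNCNCPNCC in place — NC NCP NC NCP NCC NC NCP NC NCP NCC NC NCP NCP — and concatenate.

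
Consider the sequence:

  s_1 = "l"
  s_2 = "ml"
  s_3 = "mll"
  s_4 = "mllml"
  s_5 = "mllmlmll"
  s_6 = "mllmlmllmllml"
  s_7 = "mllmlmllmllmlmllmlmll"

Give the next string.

From term 3 onward, concatenate the last term with the second-to-last: ml·l = mll, mll·ml = mllml, …
The next term joins mllmlmllmllmlmllmlmll and mllmlmllmllml.

mllmlmllmllmlmllmlmllmllmlmllmllml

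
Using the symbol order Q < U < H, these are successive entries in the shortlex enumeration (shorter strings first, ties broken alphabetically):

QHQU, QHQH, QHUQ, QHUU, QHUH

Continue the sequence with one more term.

QHHQ

Treat QHUH as a base-3 numeral over the given alphabet and add one, carrying through any trailing H's.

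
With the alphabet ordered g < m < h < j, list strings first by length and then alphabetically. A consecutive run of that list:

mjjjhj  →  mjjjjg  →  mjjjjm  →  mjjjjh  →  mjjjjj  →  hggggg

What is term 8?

Continuing the enumeration 2 steps past hggggg: hggggg → hggggm → (answer).

hggggh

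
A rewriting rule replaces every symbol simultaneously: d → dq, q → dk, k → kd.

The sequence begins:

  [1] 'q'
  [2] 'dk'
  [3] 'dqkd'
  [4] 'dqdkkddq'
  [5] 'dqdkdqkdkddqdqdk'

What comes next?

dqdkdqkddqdkkddqkddqdqdkdqdkdqkd

Applying the rule to each of the 16 symbols of dqdkdqkdkddqdqdk gives the pieces dq dk dq kd dq dk kd dq kd dq dq dk dq dk dq kd, which concatenate to the answer.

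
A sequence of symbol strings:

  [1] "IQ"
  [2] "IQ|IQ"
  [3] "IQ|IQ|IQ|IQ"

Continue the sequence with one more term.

IQ|IQ|IQ|IQ|IQ|IQ|IQ|IQ

Every step duplicates the string with '|' between the halves.
So the next term is two copies of IQ|IQ|IQ|IQ with '|' between the halves.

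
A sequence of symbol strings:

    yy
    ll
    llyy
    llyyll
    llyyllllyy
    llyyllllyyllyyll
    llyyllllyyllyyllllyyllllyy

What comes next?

llyyllllyyllyyllllyyllllyyllyyllllyyllyyll

From term 3 onward, concatenate the last term with the second-to-last: ll·yy = llyy, llyy·ll = llyyll, …
The next term joins llyyllllyyllyyllllyyllllyy and llyyllllyyllyyll.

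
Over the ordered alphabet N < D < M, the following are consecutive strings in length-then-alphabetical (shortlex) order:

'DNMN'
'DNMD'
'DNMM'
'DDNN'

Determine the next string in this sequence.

The successor of DDNN increments the rightmost position that isn't already M and resets every position after it to N.

DDND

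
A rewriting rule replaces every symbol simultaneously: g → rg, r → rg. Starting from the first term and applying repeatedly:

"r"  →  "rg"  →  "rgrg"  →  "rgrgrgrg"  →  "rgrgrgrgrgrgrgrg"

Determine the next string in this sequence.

rgrgrgrgrgrgrgrgrgrgrgrgrgrgrgrg

Replace each of the 16 characters of rgrgrgrgrgrgrgrg in place — rg rg rg rg rg rg rg rg rg rg rg rg rg rg rg rg — and concatenate.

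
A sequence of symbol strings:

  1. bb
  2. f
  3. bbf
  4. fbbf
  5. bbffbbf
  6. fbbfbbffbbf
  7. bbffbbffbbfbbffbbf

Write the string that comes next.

fbbfbbffbbfbbffbbffbbfbbffbbf

This is a Fibonacci-style word recurrence s(k) = s(k−2)·s(k−1): e.g. bb·f = bbf.
So term 8 is fbbfbbffbbf·bbffbbffbbfbbffbbf.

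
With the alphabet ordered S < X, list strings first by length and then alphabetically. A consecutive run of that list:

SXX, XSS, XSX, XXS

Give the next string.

XXX

Treat XXS as a base-2 numeral over the given alphabet and add one, carrying through any trailing X's.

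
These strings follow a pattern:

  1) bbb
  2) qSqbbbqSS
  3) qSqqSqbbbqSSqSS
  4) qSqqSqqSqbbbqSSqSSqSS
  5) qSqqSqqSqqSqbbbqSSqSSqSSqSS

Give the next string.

Every step adds qSq to the front and qSS to the end of the previous string.
Applying this once more to qSqqSqqSqqSqbbbqSSqSSqSSqSS:

qSqqSqqSqqSqqSqbbbqSSqSSqSSqSSqSS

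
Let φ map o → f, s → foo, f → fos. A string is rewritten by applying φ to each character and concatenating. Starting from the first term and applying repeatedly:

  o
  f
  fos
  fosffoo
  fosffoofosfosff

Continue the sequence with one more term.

Rewriting the 15 symbols of fosffoofosfosff one by one yields fos f foo fos fos f f fos f foo fos f foo fos fos; concatenated:

fosffoofosfosfffosffoofosffoofosfos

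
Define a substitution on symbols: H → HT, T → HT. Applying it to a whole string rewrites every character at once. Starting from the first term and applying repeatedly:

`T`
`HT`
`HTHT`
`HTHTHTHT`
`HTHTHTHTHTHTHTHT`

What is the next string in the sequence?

φ(HTHTHTHTHTHTHTHT) expands symbol-by-symbol to HT HT HT HT HT HT HT HT HT HT HT HT HT HT HT HT; joining the 16 pieces gives the next term.

HTHTHTHTHTHTHTHTHTHTHTHTHTHTHTHT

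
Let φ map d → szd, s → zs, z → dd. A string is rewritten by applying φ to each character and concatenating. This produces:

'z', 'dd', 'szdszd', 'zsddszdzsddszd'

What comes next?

Replace each of the 14 characters of zsddszdzsddszd in place — dd zs szd szd zs dd szd dd zs szd szd zs dd szd — and concatenate.

ddzsszdszdzsddszdddzsszdszdzsddszd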